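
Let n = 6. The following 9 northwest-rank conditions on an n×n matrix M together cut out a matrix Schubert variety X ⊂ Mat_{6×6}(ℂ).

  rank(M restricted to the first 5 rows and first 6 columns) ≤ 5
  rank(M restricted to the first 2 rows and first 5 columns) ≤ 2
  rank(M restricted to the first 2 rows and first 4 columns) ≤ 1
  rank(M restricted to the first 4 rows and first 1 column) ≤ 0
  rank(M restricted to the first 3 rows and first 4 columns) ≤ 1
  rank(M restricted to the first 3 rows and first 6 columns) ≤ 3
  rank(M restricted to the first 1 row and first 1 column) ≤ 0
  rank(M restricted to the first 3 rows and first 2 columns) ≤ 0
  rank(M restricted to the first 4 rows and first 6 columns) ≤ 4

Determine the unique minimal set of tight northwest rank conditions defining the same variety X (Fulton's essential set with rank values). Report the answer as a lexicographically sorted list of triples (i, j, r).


Reconstructing r_w from the 9 given conditions:

  0  0  1  1  1  1
  0  0  1  1  2  2
  0  0  1  1  2  3
  0  1  2  2  3  4
  1  2  3  3  4  5
  1  2  3  4  5  6

giving w = (3, 5, 6, 2, 1, 4) via Δ²R.

|D(w)|=9, |Ess(w)|=3:

[(3, 2, 0), (3, 4, 1), (4, 1, 0)]


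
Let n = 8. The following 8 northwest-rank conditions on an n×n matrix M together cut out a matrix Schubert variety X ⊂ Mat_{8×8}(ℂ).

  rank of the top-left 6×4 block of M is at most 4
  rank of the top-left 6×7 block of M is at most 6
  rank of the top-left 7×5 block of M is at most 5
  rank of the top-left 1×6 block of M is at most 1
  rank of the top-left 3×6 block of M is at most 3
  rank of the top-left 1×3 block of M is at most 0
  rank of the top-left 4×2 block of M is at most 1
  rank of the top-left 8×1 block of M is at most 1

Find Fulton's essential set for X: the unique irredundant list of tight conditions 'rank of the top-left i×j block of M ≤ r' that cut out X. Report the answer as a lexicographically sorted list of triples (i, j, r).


Propagating the 8 rank bounds to every northwest block:

  i=1: 0  0  0  1  1  1  1  1
  i=2: 1  1  1  2  2  2  2  2
  i=3: 1  1  2  3  3  3  3  3
  i=4: 1  1  2  3  4  4  4  4
  i=5: 1  2  3  4  5  5  5  5
  i=6: 1  2  3  4  5  6  6  6
  i=7: 1  2  3  4  5  6  7  7
  i=8: 1  2  3  4  5  6  7  8

reading off 1-entries of Δ²R: w = (4, 1, 3, 5, 2, 6, 7, 8).

ℓ(w)=5; the 2 essential cells (i,j,r):

[(1, 3, 0), (4, 2, 1)]


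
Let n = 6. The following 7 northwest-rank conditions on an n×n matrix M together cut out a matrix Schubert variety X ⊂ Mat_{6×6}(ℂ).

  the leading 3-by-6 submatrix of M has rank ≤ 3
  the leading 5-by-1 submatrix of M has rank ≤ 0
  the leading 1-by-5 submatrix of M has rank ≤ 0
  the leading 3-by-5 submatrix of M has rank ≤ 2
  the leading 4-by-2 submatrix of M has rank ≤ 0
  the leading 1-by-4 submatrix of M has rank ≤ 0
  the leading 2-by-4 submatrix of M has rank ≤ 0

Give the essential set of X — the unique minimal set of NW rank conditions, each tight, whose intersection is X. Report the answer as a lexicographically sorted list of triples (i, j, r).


Recovering R(i,j) via the rank-extension bound from the 7 conditions:

  0  0  0  0  0  1
  0  0  0  0  1  2
  0  0  1  1  2  3
  0  0  1  2  3  4
  0  1  2  3  4  5
  1  2  3  4  5  6

the unique w with this rank table is (6, 5, 3, 4, 2, 1).

Rothe diagram D(w) (14 cells), 4 SE-corners (essential conditions):

[(1, 5, 0), (2, 4, 0), (4, 2, 0), (5, 1, 0)]


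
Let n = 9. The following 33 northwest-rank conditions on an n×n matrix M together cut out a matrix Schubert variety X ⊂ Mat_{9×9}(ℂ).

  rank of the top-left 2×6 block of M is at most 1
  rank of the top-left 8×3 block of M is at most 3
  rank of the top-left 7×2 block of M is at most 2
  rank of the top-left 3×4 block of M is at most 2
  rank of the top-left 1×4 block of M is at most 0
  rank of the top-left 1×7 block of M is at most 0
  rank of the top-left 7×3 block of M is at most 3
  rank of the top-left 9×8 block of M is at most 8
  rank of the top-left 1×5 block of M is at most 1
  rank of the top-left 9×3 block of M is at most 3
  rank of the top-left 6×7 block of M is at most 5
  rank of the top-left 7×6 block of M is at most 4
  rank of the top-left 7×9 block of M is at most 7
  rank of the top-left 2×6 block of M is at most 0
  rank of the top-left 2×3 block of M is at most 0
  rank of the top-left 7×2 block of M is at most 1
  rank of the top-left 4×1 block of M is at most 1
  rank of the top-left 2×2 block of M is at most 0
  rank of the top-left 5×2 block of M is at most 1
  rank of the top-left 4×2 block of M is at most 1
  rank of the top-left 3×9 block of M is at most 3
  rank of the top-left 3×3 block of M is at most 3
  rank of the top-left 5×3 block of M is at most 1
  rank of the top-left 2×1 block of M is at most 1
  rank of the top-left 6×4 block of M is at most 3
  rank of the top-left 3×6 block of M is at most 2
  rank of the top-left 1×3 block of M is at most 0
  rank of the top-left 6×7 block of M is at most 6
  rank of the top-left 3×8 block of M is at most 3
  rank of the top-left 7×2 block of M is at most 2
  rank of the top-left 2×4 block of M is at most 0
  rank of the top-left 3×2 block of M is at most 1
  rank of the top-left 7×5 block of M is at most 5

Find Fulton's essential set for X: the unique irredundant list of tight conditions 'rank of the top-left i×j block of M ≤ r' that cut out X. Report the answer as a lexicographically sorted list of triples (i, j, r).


Propagating the 33 rank bounds to every northwest block:

  i=1: 0  0  0  0  0  0  0  1  1
  i=2: 0  0  0  0  0  0  1  2  2
  i=3: 1  1  1  1  1  1  2  3  3
  i=4: 1  1  1  2  2  2  3  4  4
  i=5: 1  1  1  2  3  3  4  5  5
  i=6: 1  1  2  3  4  4  5  6  6
  i=7: 1  1  2  3  4  4  5  6  7
  i=8: 1  2  3  4  5  5  6  7  8
  i=9: 1  2  3  4  5  6  7  8  9

giving w = (8, 7, 1, 4, 5, 3, 9, 2, 6) via Δ²R.

|D(w)|=20, |Ess(w)|=5:

[(1, 7, 0), (2, 6, 0), (5, 3, 1), (7, 2, 1), (7, 6, 4)]


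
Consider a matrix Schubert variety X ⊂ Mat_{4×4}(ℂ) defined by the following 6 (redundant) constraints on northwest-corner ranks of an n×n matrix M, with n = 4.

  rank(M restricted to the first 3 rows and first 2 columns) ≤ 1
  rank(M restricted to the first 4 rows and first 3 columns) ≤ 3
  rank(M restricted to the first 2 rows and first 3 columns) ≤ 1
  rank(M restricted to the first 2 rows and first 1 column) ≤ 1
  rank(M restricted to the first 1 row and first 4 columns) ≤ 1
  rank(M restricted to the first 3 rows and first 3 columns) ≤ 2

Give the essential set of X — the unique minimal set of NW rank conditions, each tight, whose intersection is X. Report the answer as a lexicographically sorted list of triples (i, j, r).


Reconstructing r_w from the 6 given conditions:

  R[1]: 1, 1, 1, 1
  R[2]: 1, 1, 1, 2
  R[3]: 1, 1, 2, 3
  R[4]: 1, 2, 3, 4

giving w = (1, 4, 3, 2) via Δ²R.

|D(w)|=3, |Ess(w)|=2:

[(2, 3, 1), (3, 2, 1)]


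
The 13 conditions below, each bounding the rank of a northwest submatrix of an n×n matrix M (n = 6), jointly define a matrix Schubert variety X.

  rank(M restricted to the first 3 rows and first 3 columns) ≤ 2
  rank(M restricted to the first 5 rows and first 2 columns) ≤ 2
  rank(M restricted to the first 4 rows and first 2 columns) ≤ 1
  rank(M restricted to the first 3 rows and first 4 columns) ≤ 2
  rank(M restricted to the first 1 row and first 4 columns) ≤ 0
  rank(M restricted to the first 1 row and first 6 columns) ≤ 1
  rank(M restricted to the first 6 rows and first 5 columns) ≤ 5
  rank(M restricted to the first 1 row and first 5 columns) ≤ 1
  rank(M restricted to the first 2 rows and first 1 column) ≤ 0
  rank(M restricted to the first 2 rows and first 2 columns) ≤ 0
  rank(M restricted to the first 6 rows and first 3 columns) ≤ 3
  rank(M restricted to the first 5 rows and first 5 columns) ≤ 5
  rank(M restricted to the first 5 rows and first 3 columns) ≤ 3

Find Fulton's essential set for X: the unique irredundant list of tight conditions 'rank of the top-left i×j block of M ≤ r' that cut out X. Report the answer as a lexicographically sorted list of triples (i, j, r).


Propagating the 13 rank bounds to every northwest block:

  R[1]: 0, 0, 0, 0, 1, 1
  R[2]: 0, 0, 1, 1, 2, 2
  R[3]: 1, 1, 2, 2, 3, 3
  R[4]: 1, 1, 2, 3, 4, 4
  R[5]: 1, 2, 3, 4, 5, 5
  R[6]: 1, 2, 3, 4, 5, 6

the unique w with this rank table is (5, 3, 1, 4, 2, 6).

3 SE-corners of the 7-cell Rothe diagram give Ess(w):

[(1, 4, 0), (2, 2, 0), (4, 2, 1)]


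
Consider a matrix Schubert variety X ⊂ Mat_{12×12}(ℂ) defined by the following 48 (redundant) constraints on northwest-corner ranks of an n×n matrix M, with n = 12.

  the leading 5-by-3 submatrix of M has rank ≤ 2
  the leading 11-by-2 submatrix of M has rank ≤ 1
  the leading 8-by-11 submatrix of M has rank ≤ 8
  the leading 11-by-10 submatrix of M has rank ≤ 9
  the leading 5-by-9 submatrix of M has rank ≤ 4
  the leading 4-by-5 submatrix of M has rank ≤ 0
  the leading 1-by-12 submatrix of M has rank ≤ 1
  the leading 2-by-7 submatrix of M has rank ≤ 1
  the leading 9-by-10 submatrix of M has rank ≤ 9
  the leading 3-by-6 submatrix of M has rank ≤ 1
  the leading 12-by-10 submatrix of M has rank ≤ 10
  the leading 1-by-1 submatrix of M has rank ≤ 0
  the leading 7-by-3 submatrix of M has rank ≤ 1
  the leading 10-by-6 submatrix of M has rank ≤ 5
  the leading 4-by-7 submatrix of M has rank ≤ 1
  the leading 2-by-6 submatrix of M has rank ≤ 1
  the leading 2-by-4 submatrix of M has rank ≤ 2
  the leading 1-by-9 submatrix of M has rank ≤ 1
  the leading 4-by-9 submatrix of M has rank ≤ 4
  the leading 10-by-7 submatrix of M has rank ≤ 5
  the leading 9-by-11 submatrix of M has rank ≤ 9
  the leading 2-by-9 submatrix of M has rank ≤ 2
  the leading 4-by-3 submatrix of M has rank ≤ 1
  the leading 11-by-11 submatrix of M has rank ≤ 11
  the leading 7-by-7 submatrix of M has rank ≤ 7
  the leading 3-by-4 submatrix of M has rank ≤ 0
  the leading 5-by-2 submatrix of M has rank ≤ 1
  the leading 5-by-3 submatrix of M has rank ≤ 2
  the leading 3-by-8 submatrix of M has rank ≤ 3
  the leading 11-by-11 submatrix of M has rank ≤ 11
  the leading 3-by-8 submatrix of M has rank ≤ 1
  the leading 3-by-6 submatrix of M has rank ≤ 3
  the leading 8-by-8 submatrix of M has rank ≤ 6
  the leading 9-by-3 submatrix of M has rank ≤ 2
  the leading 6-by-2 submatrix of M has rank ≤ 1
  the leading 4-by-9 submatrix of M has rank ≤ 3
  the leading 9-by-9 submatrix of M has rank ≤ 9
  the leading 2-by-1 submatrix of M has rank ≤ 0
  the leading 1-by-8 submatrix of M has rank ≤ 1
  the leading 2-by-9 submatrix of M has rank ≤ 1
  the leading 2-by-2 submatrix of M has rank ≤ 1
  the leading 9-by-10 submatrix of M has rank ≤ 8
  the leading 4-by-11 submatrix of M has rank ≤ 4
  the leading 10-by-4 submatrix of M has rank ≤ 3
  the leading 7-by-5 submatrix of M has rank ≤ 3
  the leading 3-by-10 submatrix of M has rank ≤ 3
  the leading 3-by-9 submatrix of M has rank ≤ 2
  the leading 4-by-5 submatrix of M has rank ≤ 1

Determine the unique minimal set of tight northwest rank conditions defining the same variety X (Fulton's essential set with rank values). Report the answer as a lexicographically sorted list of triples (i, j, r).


Computing R[i][j] = min implied NW-rank bound (n=12, 48 conditions):

  0, 0, 0, 0, 0, 1, 1, 1, 1, 1, 1, 1
  0, 0, 0, 0, 0, 1, 1, 1, 1, 2, 2, 2
  0, 0, 0, 0, 0, 1, 1, 1, 2, 3, 3, 3
  0, 0, 0, 0, 0, 1, 1, 2, 3, 4, 4, 4
  1, 1, 1, 1, 1, 2, 2, 3, 4, 5, 5, 5
  1, 1, 1, 2, 2, 3, 3, 4, 5, 6, 6, 6
  1, 1, 1, 2, 3, 4, 4, 5, 6, 7, 7, 7
  1, 1, 2, 3, 4, 5, 5, 6, 7, 8, 8, 8
  1, 1, 2, 3, 4, 5, 5, 6, 7, 8, 9, 9
  1, 1, 2, 3, 4, 5, 5, 6, 7, 8, 9, 10
  1, 1, 2, 3, 4, 5, 6, 7, 8, 9, 10, 11
  1, 2, 3, 4, 5, 6, 7, 8, 9, 10, 11, 12

second differences of R give the permutation w = (6, 10, 9, 8, 1, 4, 5, 3, 11, 12, 7, 2).

7 SE-corners of the 36-cell Rothe diagram give Ess(w):

[(2, 9, 1), (3, 8, 1), (4, 5, 0), (4, 7, 1), (7, 3, 1), (10, 7, 5), (11, 2, 1)]


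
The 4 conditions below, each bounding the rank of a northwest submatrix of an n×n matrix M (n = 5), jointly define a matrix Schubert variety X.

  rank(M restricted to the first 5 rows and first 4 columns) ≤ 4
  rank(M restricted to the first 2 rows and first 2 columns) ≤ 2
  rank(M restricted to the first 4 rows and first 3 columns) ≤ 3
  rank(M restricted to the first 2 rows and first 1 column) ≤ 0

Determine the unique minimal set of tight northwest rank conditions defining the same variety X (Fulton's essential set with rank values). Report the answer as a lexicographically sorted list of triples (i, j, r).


Rank table r_w(5×5) implied by the 4 constraints:

  row 1: 0 1 1 1 1
  row 2: 0 1 2 2 2
  row 3: 1 2 3 3 3
  row 4: 1 2 3 4 4
  row 5: 1 2 3 4 5

so w = (2, 3, 1, 4, 5).

D(w) has 2 cells with 1 SE-corner; essential set:

[(2, 1, 0)]


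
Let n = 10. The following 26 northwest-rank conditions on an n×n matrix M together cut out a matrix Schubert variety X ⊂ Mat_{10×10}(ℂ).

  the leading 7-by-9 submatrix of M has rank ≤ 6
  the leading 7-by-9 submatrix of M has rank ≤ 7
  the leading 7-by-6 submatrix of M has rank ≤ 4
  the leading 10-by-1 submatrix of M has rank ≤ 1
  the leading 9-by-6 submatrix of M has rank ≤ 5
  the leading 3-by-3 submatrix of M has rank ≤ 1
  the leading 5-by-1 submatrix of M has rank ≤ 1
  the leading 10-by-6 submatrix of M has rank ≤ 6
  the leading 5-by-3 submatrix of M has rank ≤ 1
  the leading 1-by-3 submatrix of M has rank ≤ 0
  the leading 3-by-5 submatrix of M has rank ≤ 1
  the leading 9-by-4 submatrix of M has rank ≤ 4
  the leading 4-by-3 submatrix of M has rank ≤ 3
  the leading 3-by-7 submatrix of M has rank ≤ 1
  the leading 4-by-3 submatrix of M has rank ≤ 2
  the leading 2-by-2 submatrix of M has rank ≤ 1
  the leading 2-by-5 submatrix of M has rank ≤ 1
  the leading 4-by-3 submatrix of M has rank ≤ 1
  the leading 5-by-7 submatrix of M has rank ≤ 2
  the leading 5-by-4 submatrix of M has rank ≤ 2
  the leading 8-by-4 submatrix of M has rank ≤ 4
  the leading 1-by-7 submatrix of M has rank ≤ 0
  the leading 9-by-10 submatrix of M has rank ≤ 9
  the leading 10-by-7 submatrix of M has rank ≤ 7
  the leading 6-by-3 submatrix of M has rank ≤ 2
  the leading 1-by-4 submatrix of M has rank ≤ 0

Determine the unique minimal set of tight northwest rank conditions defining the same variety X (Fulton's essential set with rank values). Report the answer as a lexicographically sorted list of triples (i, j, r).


Recovering R(i,j) via the rank-extension bound from the 26 conditions:

  R[1]: 0 | 0 | 0 | 0 | 0 | 0 | 0 | 1 | 1 | 1
  R[2]: 1 | 1 | 1 | 1 | 1 | 1 | 1 | 2 | 2 | 2
  R[3]: 1 | 1 | 1 | 1 | 1 | 1 | 1 | 2 | 3 | 3
  R[4]: 1 | 1 | 1 | 2 | 2 | 2 | 2 | 3 | 4 | 4
  R[5]: 1 | 1 | 1 | 2 | 2 | 2 | 2 | 3 | 4 | 5
  R[6]: 1 | 2 | 2 | 3 | 3 | 3 | 3 | 4 | 5 | 6
  R[7]: 1 | 2 | 3 | 4 | 4 | 4 | 4 | 5 | 6 | 7
  R[8]: 1 | 2 | 3 | 4 | 5 | 5 | 5 | 6 | 7 | 8
  R[9]: 1 | 2 | 3 | 4 | 5 | 5 | 6 | 7 | 8 | 9
  R[10]: 1 | 2 | 3 | 4 | 5 | 6 | 7 | 8 | 9 | 10

giving w = (8, 1, 9, 4, 10, 2, 3, 5, 7, 6) via Δ²R.

D(w) has 21 cells with 5 SE-corners; essential set:

[(1, 7, 0), (3, 7, 1), (5, 3, 1), (5, 7, 2), (9, 6, 5)]


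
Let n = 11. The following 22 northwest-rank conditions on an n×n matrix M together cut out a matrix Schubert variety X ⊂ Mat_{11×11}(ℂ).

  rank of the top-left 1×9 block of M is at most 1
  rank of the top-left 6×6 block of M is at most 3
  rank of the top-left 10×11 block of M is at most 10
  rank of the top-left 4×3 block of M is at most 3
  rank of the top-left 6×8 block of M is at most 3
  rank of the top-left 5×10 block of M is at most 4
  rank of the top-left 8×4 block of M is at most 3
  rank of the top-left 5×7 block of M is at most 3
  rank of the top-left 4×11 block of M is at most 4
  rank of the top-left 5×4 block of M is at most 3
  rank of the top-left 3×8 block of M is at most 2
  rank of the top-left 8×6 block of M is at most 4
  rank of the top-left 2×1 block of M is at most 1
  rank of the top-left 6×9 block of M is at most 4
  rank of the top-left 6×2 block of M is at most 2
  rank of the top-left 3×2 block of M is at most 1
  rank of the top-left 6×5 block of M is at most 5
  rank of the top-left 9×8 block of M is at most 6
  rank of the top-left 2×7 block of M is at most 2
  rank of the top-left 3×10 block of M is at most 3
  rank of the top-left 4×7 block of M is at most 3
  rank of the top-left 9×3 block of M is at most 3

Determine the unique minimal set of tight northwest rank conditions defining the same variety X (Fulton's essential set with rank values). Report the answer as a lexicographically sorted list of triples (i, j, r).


Propagating the 22 rank bounds to every northwest block:

  i=1: 1  1  1  1  1  1  1  1  1  1  1
  i=2: 1  1  2  2  2  2  2  2  2  2  2
  i=3: 1  1  2  2  2  2  2  2  3  3  3
  i=4: 1  2  3  3  3  3  3  3  4  4  4
  i=5: 1  2  3  3  3  3  3  3  4  4  5
  i=6: 1  2  3  3  3  3  3  3  4  5  6
  i=7: 1  2  3  3  4  4  4  4  5  6  7
  i=8: 1  2  3  3  4  4  5  5  6  7  8
  i=9: 1  2  3  4  5  5  6  6  7  8  9
  i=10: 1  2  3  4  5  6  7  7  8  9  10
  i=11: 1  2  3  4  5  6  7  8  9  10  11

so w = (1, 3, 9, 2, 11, 10, 5, 7, 4, 6, 8).

Fulton essential set (6 of the 21 Rothe cells):

[(3, 2, 1), (3, 8, 2), (5, 10, 4), (6, 8, 3), (8, 4, 3), (8, 6, 4)]


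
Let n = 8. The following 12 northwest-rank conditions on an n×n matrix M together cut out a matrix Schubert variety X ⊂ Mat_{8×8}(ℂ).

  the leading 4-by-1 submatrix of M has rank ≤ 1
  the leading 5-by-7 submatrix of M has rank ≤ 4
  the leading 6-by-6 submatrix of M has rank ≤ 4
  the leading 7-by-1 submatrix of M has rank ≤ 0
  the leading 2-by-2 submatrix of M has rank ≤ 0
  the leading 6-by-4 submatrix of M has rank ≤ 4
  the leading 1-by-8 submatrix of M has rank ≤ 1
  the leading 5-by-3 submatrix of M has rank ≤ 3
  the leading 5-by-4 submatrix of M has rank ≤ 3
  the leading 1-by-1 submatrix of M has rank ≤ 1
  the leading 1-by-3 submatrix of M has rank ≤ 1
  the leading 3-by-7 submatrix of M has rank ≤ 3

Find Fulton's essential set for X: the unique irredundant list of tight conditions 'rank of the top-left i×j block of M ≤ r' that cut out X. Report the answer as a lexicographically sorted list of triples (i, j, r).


Propagating the 12 rank bounds to every northwest block:

  R[1]: 0 | 0 | 1 | 1 | 1 | 1 | 1 | 1
  R[2]: 0 | 0 | 1 | 2 | 2 | 2 | 2 | 2
  R[3]: 0 | 1 | 2 | 3 | 3 | 3 | 3 | 3
  R[4]: 0 | 1 | 2 | 3 | 4 | 4 | 4 | 4
  R[5]: 0 | 1 | 2 | 3 | 4 | 4 | 4 | 5
  R[6]: 0 | 1 | 2 | 3 | 4 | 4 | 5 | 6
  R[7]: 0 | 1 | 2 | 3 | 4 | 5 | 6 | 7
  R[8]: 1 | 2 | 3 | 4 | 5 | 6 | 7 | 8

the unique w with this rank table is (3, 4, 2, 5, 8, 7, 6, 1).

D(w) has 12 cells with 4 SE-corners; essential set:

[(2, 2, 0), (5, 7, 4), (6, 6, 4), (7, 1, 0)]


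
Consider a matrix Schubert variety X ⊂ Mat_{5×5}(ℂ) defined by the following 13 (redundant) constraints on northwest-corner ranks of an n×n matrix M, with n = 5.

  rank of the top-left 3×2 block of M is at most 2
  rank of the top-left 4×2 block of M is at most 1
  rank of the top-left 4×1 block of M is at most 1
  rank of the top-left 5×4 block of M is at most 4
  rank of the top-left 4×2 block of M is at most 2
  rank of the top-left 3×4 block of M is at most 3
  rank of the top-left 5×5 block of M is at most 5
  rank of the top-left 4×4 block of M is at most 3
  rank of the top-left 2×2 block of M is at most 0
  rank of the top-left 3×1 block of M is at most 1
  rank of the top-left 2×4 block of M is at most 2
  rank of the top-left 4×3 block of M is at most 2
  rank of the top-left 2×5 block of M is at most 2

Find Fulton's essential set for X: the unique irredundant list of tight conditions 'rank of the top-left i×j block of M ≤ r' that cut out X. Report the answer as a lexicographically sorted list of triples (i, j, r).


The tightest implied rank at each (i,j), from the 13 conditions:

  row 1: 0 | 0 | 1 | 1 | 1
  row 2: 0 | 0 | 1 | 2 | 2
  row 3: 1 | 1 | 2 | 3 | 3
  row 4: 1 | 1 | 2 | 3 | 4
  row 5: 1 | 2 | 3 | 4 | 5

hence w(1..5) = (3, 4, 1, 5, 2).

Rothe diagram D(w) (5 cells), 2 SE-corners (essential conditions):

[(2, 2, 0), (4, 2, 1)]


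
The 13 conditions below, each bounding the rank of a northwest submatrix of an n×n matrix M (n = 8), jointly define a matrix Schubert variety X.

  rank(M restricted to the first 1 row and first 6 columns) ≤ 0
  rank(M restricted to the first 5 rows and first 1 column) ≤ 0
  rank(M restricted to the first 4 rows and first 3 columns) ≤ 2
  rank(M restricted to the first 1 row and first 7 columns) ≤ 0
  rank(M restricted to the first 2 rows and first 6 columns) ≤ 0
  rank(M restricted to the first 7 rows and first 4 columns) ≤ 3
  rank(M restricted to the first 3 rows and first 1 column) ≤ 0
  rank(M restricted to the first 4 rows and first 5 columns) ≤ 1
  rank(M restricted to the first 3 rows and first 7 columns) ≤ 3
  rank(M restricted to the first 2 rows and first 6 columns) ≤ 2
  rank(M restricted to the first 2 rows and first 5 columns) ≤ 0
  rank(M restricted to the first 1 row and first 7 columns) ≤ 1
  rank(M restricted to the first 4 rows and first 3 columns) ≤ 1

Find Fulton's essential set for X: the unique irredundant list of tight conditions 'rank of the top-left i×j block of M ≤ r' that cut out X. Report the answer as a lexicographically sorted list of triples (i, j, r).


Rank table r_w(8×8) implied by the 13 constraints:

  row 1: 0, 0, 0, 0, 0, 0, 0, 1
  row 2: 0, 0, 0, 0, 0, 0, 1, 2
  row 3: 0, 1, 1, 1, 1, 1, 2, 3
  row 4: 0, 1, 1, 1, 1, 2, 3, 4
  row 5: 0, 1, 2, 2, 2, 3, 4, 5
  row 6: 1, 2, 3, 3, 3, 4, 5, 6
  row 7: 1, 2, 3, 3, 4, 5, 6, 7
  row 8: 1, 2, 3, 4, 5, 6, 7, 8

hence w(1..8) = (8, 7, 2, 6, 3, 1, 5, 4).

D(w) has 20 cells with 5 SE-corners; essential set:

[(1, 7, 0), (2, 6, 0), (4, 5, 1), (5, 1, 0), (7, 4, 3)]


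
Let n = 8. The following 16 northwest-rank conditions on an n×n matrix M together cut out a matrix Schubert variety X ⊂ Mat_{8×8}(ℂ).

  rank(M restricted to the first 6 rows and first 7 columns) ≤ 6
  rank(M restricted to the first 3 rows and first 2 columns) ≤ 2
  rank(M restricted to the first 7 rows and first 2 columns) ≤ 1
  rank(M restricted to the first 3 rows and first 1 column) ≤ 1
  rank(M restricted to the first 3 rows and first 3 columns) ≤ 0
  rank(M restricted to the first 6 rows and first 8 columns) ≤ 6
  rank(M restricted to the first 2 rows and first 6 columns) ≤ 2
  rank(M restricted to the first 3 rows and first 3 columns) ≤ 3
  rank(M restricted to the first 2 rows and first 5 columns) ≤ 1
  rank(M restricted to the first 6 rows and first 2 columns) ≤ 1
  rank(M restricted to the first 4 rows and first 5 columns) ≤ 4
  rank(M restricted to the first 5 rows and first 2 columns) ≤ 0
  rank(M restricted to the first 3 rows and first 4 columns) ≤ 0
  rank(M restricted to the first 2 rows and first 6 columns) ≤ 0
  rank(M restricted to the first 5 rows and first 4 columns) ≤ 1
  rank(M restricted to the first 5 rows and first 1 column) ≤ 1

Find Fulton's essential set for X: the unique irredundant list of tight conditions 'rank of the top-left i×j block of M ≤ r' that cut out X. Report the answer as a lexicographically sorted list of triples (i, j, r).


Recovering R(i,j) via the rank-extension bound from the 16 conditions:

  i=1: 0, 0, 0, 0, 0, 0, 1, 1
  i=2: 0, 0, 0, 0, 0, 0, 1, 2
  i=3: 0, 0, 0, 0, 1, 1, 2, 3
  i=4: 0, 0, 1, 1, 2, 2, 3, 4
  i=5: 0, 0, 1, 1, 2, 3, 4, 5
  i=6: 1, 1, 2, 2, 3, 4, 5, 6
  i=7: 1, 1, 2, 3, 4, 5, 6, 7
  i=8: 1, 2, 3, 4, 5, 6, 7, 8

reading off 1-entries of Δ²R: w = (7, 8, 5, 3, 6, 1, 4, 2).

D(w) has 22 cells with 5 SE-corners; essential set:

[(2, 6, 0), (3, 4, 0), (5, 2, 0), (5, 4, 1), (7, 2, 1)]


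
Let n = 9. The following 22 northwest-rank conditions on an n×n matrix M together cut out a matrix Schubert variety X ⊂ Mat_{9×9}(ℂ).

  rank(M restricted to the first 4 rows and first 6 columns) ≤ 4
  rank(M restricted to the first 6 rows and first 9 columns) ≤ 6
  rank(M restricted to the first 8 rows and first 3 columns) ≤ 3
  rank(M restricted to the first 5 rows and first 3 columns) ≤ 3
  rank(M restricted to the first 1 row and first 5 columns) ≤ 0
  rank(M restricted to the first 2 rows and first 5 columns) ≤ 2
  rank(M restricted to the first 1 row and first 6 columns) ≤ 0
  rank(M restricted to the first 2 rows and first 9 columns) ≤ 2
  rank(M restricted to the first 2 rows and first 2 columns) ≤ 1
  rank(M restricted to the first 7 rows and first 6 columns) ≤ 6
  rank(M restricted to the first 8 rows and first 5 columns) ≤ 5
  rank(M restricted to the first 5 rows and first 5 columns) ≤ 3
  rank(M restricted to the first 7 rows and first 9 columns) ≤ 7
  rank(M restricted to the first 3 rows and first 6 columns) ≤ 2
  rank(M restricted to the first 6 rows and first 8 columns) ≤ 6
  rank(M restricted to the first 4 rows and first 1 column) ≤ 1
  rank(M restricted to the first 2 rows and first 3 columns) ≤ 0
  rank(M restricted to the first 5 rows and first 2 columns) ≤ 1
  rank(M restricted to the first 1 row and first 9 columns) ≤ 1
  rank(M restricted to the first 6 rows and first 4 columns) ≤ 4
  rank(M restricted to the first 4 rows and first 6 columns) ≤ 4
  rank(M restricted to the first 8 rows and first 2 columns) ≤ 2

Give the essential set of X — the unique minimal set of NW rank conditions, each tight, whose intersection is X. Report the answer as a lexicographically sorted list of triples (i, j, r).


The tightest implied rank at each (i,j), from the 22 conditions:

  row 1: 0  0  0  0  0  0  1  1  1
  row 2: 0  0  0  1  1  1  2  2  2
  row 3: 1  1  1  2  2  2  3  3  3
  row 4: 1  1  2  3  3  3  4  4  4
  row 5: 1  1  2  3  3  4  5  5  5
  row 6: 1  2  3  4  4  5  6  6  6
  row 7: 1  2  3  4  5  6  7  7  7
  row 8: 1  2  3  4  5  6  7  8  8
  row 9: 1  2  3  4  5  6  7  8  9

giving w = (7, 4, 1, 3, 6, 2, 5, 8, 9) via Δ²R.

D(w) has 12 cells with 4 SE-corners; essential set:

[(1, 6, 0), (2, 3, 0), (5, 2, 1), (5, 5, 3)]


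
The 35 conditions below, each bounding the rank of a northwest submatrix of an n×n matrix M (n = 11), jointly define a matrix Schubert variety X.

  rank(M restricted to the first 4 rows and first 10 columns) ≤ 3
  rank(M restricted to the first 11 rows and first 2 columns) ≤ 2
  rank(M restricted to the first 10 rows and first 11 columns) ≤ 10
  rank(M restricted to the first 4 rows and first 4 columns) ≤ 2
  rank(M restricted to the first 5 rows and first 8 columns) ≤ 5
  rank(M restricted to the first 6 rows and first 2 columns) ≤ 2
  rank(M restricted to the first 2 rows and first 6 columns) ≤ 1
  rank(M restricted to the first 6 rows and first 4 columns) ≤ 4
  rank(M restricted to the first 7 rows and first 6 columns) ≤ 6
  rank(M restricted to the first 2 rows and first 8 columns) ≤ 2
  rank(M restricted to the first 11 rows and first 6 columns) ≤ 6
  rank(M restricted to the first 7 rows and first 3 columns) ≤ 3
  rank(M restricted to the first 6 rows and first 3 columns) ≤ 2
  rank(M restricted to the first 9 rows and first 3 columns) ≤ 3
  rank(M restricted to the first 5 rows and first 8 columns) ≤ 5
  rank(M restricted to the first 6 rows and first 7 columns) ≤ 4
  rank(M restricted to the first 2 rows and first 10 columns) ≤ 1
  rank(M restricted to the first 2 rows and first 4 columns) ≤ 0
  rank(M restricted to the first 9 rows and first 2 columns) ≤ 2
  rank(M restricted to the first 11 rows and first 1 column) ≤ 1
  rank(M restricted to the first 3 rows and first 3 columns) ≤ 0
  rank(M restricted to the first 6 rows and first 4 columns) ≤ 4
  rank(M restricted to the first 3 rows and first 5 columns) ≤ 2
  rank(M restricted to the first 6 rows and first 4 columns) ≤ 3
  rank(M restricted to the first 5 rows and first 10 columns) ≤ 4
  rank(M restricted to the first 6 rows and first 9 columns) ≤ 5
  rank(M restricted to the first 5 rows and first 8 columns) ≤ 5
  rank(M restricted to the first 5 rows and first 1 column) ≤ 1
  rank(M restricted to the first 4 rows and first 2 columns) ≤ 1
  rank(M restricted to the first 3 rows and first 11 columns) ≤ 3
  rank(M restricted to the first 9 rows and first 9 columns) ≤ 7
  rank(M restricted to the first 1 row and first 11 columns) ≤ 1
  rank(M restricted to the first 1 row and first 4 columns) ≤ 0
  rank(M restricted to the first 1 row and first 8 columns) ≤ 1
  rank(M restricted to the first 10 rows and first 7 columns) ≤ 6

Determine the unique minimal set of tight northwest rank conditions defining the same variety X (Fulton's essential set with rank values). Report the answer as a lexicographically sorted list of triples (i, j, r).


Computing R[i][j] = min implied NW-rank bound (n=11, 35 conditions):

  i=1: 0, 0, 0, 0, 1, 1, 1, 1, 1, 1, 1
  i=2: 0, 0, 0, 0, 1, 1, 1, 1, 1, 1, 2
  i=3: 0, 0, 0, 1, 2, 2, 2, 2, 2, 2, 3
  i=4: 1, 1, 1, 2, 3, 3, 3, 3, 3, 3, 4
  i=5: 1, 2, 2, 3, 4, 4, 4, 4, 4, 4, 5
  i=6: 1, 2, 2, 3, 4, 4, 4, 5, 5, 5, 6
  i=7: 1, 2, 3, 4, 5, 5, 5, 6, 6, 6, 7
  i=8: 1, 2, 3, 4, 5, 6, 6, 7, 7, 7, 8
  i=9: 1, 2, 3, 4, 5, 6, 6, 7, 7, 8, 9
  i=10: 1, 2, 3, 4, 5, 6, 6, 7, 8, 9, 10
  i=11: 1, 2, 3, 4, 5, 6, 7, 8, 9, 10, 11

hence w(1..11) = (5, 11, 4, 1, 2, 8, 3, 6, 10, 9, 7).

7 SE-corners of the 22-cell Rothe diagram give Ess(w):

[(2, 4, 0), (2, 10, 1), (3, 3, 0), (6, 3, 2), (6, 7, 4), (9, 9, 7), (10, 7, 6)]


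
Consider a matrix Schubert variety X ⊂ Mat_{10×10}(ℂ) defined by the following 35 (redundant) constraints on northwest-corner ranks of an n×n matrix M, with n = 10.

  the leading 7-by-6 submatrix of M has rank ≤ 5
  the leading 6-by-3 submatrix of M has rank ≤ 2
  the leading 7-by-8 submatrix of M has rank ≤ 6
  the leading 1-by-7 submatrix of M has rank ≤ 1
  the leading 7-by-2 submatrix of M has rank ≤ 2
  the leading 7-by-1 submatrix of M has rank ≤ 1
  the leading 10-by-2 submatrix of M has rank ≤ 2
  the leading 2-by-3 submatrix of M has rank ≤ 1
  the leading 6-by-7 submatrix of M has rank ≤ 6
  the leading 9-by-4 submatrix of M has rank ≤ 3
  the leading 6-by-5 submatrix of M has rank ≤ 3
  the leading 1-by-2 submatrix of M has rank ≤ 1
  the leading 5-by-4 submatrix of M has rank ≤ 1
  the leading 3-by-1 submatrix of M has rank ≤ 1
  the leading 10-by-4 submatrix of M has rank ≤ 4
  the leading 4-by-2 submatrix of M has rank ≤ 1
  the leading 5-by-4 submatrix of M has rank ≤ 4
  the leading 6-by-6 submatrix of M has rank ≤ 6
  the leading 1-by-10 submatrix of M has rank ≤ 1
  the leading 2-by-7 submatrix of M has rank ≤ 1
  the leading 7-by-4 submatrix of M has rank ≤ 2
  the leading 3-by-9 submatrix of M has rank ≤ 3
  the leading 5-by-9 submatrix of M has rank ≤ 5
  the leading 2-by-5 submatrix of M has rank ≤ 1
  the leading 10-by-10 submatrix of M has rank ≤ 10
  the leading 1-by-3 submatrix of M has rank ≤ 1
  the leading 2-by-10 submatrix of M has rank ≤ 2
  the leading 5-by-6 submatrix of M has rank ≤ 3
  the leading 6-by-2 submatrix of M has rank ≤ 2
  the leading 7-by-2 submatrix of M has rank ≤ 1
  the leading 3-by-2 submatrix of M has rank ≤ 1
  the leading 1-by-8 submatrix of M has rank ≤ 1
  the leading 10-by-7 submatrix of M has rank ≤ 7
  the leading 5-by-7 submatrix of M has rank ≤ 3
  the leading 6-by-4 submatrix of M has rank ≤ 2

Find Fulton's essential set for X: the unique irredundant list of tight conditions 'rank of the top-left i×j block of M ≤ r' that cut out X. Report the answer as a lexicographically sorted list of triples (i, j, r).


Propagating the 35 rank bounds to every northwest block:

  R[1]: 1 | 1 | 1 | 1 | 1 | 1 | 1 | 1 | 1 | 1
  R[2]: 1 | 1 | 1 | 1 | 1 | 1 | 1 | 2 | 2 | 2
  R[3]: 1 | 1 | 1 | 1 | 2 | 2 | 2 | 3 | 3 | 3
  R[4]: 1 | 1 | 1 | 1 | 2 | 3 | 3 | 4 | 4 | 4
  R[5]: 1 | 1 | 1 | 1 | 2 | 3 | 3 | 4 | 5 | 5
  R[6]: 1 | 1 | 2 | 2 | 3 | 4 | 4 | 5 | 6 | 6
  R[7]: 1 | 1 | 2 | 2 | 3 | 4 | 5 | 6 | 7 | 7
  R[8]: 1 | 2 | 3 | 3 | 4 | 5 | 6 | 7 | 8 | 8
  R[9]: 1 | 2 | 3 | 3 | 4 | 5 | 6 | 7 | 8 | 9
  R[10]: 1 | 2 | 3 | 4 | 5 | 6 | 7 | 8 | 9 | 10

hence w(1..10) = (1, 8, 5, 6, 9, 3, 7, 2, 10, 4).

6 SE-corners of the 20-cell Rothe diagram give Ess(w):

[(2, 7, 1), (5, 4, 1), (5, 7, 3), (7, 2, 1), (7, 4, 2), (9, 4, 3)]


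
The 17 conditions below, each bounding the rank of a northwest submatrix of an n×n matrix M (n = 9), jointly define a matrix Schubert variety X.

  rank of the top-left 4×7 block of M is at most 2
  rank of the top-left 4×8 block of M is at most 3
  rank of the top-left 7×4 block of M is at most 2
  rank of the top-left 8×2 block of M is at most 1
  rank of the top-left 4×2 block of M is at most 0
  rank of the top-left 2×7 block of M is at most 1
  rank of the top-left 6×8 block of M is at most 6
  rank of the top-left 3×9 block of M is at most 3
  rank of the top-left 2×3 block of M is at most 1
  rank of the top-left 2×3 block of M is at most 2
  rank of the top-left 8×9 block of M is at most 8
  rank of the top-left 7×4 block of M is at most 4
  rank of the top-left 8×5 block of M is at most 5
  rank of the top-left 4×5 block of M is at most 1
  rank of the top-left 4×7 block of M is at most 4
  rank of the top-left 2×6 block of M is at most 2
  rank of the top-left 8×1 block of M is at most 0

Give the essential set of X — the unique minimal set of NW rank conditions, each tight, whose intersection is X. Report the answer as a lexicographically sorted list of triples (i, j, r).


Propagating the 17 rank bounds to every northwest block:

  R[1]: 0, 0, 1, 1, 1, 1, 1, 1, 1
  R[2]: 0, 0, 1, 1, 1, 1, 1, 2, 2
  R[3]: 0, 0, 1, 1, 1, 2, 2, 3, 3
  R[4]: 0, 0, 1, 1, 1, 2, 2, 3, 4
  R[5]: 0, 1, 2, 2, 2, 3, 3, 4, 5
  R[6]: 0, 1, 2, 2, 3, 4, 4, 5, 6
  R[7]: 0, 1, 2, 2, 3, 4, 5, 6, 7
  R[8]: 0, 1, 2, 3, 4, 5, 6, 7, 8
  R[9]: 1, 2, 3, 4, 5, 6, 7, 8, 9

hence w(1..9) = (3, 8, 6, 9, 2, 5, 7, 4, 1).

6 SE-corners of the 23-cell Rothe diagram give Ess(w):

[(2, 7, 1), (4, 2, 0), (4, 5, 1), (4, 7, 2), (7, 4, 2), (8, 1, 0)]


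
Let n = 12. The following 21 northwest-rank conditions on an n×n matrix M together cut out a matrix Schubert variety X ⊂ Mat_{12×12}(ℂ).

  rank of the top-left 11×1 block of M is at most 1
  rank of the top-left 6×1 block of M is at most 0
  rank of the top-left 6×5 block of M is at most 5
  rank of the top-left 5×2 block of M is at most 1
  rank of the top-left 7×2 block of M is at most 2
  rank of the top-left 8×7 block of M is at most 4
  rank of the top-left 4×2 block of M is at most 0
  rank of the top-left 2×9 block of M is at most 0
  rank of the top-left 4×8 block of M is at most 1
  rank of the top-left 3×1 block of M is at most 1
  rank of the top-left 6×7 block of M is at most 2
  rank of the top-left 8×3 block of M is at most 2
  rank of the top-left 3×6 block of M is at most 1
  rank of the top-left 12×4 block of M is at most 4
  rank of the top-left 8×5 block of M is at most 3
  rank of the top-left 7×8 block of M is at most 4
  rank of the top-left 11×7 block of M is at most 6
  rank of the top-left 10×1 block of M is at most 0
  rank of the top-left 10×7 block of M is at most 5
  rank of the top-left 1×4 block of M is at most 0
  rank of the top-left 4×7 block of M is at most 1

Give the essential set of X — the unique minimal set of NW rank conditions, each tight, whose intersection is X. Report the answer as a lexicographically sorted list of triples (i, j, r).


Reconstructing r_w from the 21 given conditions:

  0 | 0 | 0 | 0 | 0 | 0 | 0 | 0 | 0 | 1 | 1 | 1
  0 | 0 | 0 | 0 | 0 | 0 | 0 | 0 | 0 | 1 | 2 | 2
  0 | 0 | 1 | 1 | 1 | 1 | 1 | 1 | 1 | 2 | 3 | 3
  0 | 0 | 1 | 1 | 1 | 1 | 1 | 1 | 2 | 3 | 4 | 4
  0 | 1 | 2 | 2 | 2 | 2 | 2 | 2 | 3 | 4 | 5 | 5
  0 | 1 | 2 | 2 | 2 | 2 | 2 | 3 | 4 | 5 | 6 | 6
  0 | 1 | 2 | 3 | 3 | 3 | 3 | 4 | 5 | 6 | 7 | 7
  0 | 1 | 2 | 3 | 3 | 4 | 4 | 5 | 6 | 7 | 8 | 8
  0 | 1 | 2 | 3 | 4 | 5 | 5 | 6 | 7 | 8 | 9 | 9
  0 | 1 | 2 | 3 | 4 | 5 | 5 | 6 | 7 | 8 | 9 | 10
  1 | 2 | 3 | 4 | 5 | 6 | 6 | 7 | 8 | 9 | 10 | 11
  1 | 2 | 3 | 4 | 5 | 6 | 7 | 8 | 9 | 10 | 11 | 12

giving w = (10, 11, 3, 9, 2, 8, 4, 6, 5, 12, 1, 7) via Δ²R.

7 SE-corners of the 39-cell Rothe diagram give Ess(w):

[(2, 9, 0), (4, 2, 0), (4, 8, 1), (6, 7, 2), (8, 5, 3), (10, 1, 0), (10, 7, 5)]


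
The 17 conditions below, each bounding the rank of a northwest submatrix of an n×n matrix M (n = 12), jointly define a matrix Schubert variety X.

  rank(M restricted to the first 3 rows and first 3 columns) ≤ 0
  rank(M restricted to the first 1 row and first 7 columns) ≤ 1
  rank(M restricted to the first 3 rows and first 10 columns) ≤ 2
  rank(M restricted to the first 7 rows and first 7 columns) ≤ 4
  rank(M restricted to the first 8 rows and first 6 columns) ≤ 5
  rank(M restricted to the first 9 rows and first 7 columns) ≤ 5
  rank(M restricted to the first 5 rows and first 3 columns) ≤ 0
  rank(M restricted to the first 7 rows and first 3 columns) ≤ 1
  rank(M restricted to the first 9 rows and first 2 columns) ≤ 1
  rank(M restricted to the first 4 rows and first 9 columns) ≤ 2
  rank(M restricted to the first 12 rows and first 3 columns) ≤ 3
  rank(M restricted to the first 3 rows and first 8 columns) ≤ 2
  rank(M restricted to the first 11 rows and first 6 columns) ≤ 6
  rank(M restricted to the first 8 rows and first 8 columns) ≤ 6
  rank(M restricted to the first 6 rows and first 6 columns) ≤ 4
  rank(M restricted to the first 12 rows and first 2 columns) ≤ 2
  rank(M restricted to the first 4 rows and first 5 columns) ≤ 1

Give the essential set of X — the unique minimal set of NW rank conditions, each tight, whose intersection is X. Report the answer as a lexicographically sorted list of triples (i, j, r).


Reconstructing r_w from the 17 given conditions:

  R[1]: 0 0 0 1 1 1 1 1 1 1 1 1
  R[2]: 0 0 0 1 1 2 2 2 2 2 2 2
  R[3]: 0 0 0 1 1 2 2 2 2 2 3 3
  R[4]: 0 0 0 1 1 2 2 2 2 3 4 4
  R[5]: 0 0 0 1 2 3 3 3 3 4 5 5
  R[6]: 1 1 1 2 3 4 4 4 4 5 6 6
  R[7]: 1 1 1 2 3 4 4 5 5 6 7 7
  R[8]: 1 1 2 3 4 5 5 6 6 7 8 8
  R[9]: 1 1 2 3 4 5 5 6 7 8 9 9
  R[10]: 1 2 3 4 5 6 6 7 8 9 10 10
  R[11]: 1 2 3 4 5 6 7 8 9 10 11 11
  R[12]: 1 2 3 4 5 6 7 8 9 10 11 12

the unique w with this rank table is (4, 6, 11, 10, 5, 1, 8, 3, 9, 2, 7, 12).

|D(w)|=31, |Ess(w)|=8:

[(3, 10, 2), (4, 5, 1), (4, 9, 2), (5, 3, 0), (7, 3, 1), (7, 7, 4), (9, 2, 1), (9, 7, 5)]


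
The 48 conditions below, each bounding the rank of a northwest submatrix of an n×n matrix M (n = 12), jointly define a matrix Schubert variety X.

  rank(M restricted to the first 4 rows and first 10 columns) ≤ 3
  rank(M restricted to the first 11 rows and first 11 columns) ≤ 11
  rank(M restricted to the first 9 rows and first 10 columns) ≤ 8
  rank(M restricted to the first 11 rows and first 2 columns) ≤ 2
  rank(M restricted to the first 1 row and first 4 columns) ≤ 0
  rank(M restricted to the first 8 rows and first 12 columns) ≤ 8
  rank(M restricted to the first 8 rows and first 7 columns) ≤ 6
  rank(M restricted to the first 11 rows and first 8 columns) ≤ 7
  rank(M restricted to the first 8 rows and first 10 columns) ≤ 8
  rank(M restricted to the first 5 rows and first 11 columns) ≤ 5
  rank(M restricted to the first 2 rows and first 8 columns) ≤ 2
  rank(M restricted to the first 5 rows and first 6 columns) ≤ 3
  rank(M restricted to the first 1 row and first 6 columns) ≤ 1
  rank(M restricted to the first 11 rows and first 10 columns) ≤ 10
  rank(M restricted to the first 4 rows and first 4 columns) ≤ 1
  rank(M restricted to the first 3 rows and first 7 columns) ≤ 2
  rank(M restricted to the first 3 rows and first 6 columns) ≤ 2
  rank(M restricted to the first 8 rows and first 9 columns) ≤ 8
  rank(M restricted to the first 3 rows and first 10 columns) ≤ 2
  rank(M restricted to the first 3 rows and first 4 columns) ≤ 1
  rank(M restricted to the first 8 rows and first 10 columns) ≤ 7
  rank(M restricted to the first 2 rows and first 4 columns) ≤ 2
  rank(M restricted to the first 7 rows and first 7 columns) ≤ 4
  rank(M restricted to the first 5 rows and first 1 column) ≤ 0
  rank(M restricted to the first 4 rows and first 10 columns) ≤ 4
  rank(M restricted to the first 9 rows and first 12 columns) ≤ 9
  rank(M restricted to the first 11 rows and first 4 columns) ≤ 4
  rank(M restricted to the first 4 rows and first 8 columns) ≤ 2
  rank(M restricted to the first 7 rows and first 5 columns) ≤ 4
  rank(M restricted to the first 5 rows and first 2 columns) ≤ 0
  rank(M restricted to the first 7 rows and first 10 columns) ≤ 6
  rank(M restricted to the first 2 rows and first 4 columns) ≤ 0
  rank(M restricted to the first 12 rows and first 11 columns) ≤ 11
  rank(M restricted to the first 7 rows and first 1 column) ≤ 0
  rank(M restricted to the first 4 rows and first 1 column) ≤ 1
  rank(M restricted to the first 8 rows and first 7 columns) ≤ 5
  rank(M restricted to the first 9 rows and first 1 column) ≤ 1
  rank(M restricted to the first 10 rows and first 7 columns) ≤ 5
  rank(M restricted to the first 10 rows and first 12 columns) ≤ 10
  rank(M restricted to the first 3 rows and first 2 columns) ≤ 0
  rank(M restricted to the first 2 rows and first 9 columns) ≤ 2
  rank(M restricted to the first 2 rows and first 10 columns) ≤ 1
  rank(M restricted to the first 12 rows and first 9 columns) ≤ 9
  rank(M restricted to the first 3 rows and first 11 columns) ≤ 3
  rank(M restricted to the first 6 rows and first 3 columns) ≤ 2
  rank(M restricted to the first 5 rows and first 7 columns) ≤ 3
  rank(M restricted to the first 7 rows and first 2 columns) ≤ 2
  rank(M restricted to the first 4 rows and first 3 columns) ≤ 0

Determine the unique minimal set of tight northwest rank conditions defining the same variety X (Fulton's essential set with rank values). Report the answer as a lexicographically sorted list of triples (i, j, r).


Propagating the 48 rank bounds to every northwest block:

  row 1: 0 0 0 0 1 1 1 1 1 1 1 1
  row 2: 0 0 0 0 1 1 1 1 1 1 2 2
  row 3: 0 0 0 1 2 2 2 2 2 2 3 3
  row 4: 0 0 0 1 2 2 2 2 3 3 4 4
  row 5: 0 0 1 2 3 3 3 3 4 4 5 5
  row 6: 0 1 2 3 4 4 4 4 5 5 6 6
  row 7: 0 1 2 3 4 4 4 5 6 6 7 7
  row 8: 1 2 3 4 5 5 5 6 7 7 8 8
  row 9: 1 2 3 4 5 5 5 6 7 8 9 9
  row 10: 1 2 3 4 5 5 5 6 7 8 9 10
  row 11: 1 2 3 4 5 6 6 7 8 9 10 11
  row 12: 1 2 3 4 5 6 7 8 9 10 11 12

the unique w with this rank table is (5, 11, 4, 9, 3, 2, 8, 1, 10, 12, 6, 7).

Fulton essential set (8 of the 32 Rothe cells):

[(2, 4, 0), (2, 10, 1), (4, 3, 0), (4, 8, 2), (5, 2, 0), (7, 1, 0), (7, 7, 4), (10, 7, 5)]
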